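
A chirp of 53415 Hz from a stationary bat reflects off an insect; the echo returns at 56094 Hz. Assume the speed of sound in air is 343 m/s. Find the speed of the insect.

8.4 m/s

Double Doppler shift off a moving reflector: f₂ = f₀ · (v + u)/(v − u) (u > 0 toward emitter).
Rearranging, u = v · (f₂ − f₀)/(f₂ + f₀) = 343 × 2679/109509 ≈ 8.4 m/s.
So the insect is moving at 8.4 m/s toward the emitter.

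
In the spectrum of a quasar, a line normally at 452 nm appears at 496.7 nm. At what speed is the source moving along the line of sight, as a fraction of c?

0.094c

λ'/λ₀ = 1.0989 > 1 (redshift), so the source is receding.
λ'/λ₀ = √((1 + β)/(1 − β)) for a receding source ⇒ β = (r² − 1)/(r² + 1) with r = λ'/λ₀.
β = (1.2076 − 1)/(1.2076 + 1) ≈ 0.094.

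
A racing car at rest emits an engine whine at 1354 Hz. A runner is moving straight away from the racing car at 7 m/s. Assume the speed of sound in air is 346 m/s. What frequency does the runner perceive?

Moving observer, stationary source: f' = f · (v − v_o)/v.
f' = 1354 × (346 − 7)/346 = 1354 × 339/346 ≈ 1327 Hz.

1327 Hz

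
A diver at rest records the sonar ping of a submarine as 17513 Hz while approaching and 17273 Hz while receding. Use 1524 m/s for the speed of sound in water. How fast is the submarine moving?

10.5 m/s

f₁/f₂ = (v + v_s)/(v − v_s), so v_s = v · (f₁ − f₂)/(f₁ + f₂).
v_s = 1524 × (17513 − 17273)/(17513 + 17273) = 1524 × 240/34786 ≈ 10.5 m/s.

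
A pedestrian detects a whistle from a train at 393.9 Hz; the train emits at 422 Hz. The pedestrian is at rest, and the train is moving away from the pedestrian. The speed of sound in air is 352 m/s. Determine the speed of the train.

f' = f · v/(v + v_s) ⇒ v_s = v · |1 − f/f'|.
v_s = 352 × |1 − 422/393.9| = 352 × 0.07134 ≈ 25 m/s.

25 m/s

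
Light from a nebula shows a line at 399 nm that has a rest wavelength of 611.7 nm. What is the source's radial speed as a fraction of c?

λ'/λ₀ = 0.6523 < 1 (blueshift), so the source is approaching.
λ'/λ₀ = √((1 − β)/(1 + β)) for an approaching source ⇒ β = (1 − r²)/(1 + r²) with r = λ'/λ₀.
β = (1 − 0.4255)/(1 + 0.4255) ≈ 0.403.

0.403c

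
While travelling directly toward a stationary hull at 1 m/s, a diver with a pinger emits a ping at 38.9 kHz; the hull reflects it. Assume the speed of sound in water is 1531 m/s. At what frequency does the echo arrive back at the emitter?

39.0 kHz

The hull receives the sound from a moving source: f₁ = f₀ · v/(v − v_e) = 38.9 × 1531/1530 ≈ 38.9 kHz.
On the return leg the diver with a pinger is a moving observer: f₂ = f₁ · (v + v_e)/v = 38.9 × 1532/1531 ≈ 39.0 kHz.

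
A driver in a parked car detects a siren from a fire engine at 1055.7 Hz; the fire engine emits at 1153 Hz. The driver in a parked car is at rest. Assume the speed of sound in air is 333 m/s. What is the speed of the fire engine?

f' < f, so the fire engine is receding.
f' = f · v/(v + v_s) ⇒ v_s = v · |1 − f/f'|.
v_s = 333 × |1 − 1153/1055.7| = 333 × 0.09217 ≈ 31 m/s.

31 m/s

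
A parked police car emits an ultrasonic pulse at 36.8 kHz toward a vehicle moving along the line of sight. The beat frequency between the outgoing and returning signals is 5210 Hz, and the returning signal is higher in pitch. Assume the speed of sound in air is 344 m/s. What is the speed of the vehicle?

Double Doppler shift off a moving reflector: f₂ = f₀ · (v + u)/(v − u) (u > 0 toward emitter).
Returning signal is higher, so f₂ = f₀ + Δf = 36800 + 5210 = 42010 Hz.
Rearranging, u = v · (f₂ − f₀)/(f₂ + f₀) = 344 × 5210/78810 ≈ 22.7 m/s.
So the vehicle is moving at 22.7 m/s toward the emitter.

22.7 m/s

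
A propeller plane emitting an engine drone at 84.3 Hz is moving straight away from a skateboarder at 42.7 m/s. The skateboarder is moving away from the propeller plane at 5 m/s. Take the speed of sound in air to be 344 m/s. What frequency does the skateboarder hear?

Both move, so f' = f · (v − v_o)/(v + v_s).
f' = 84.3 × (344 − 5)/(344 + 42.7) = 84.3 × 339/386.7 ≈ 74 Hz.

74 Hz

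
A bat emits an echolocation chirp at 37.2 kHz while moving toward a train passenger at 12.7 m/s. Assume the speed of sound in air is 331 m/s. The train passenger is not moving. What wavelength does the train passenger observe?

With the source moving toward a stationary observer, f' = f · v/(v − v_s).
f' = 37.2 × 331/(331 − 12.7) ≈ 38.7 kHz.
λ' = v/f' = 331/38684.3 ≈ 8.56 mm.

8.56 mm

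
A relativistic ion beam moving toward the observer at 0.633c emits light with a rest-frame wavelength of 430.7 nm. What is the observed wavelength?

Relativistic Doppler for wavelength: λ' = λ₀ · √((1 − β)/(1 + β)).
λ' = 430.7 × √(0.3670/1.6330) = 430.7 × 0.47407 ≈ 204.2 nm.

204.2 nm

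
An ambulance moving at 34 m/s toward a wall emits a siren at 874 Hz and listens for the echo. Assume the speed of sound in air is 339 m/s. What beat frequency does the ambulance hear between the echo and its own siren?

The wall receives the sound from a moving source: f₁ = f₀ · v/(v − v_e) = 874 × 339/305 ≈ 971.4 Hz.
On the return leg the ambulance is a moving observer: f₂ = f₁ · (v + v_e)/v = 971.4 × 373/339 ≈ 1068.9 Hz.
Equivalently f₂ = f₀ · (v + v_e)/(v − v_e).
Beat against the emitted tone: |f₂ − f₀| = 2v_e·f₀/(v − v_e) = 2 × 34 × 874/305 ≈ 195 Hz.

195 Hz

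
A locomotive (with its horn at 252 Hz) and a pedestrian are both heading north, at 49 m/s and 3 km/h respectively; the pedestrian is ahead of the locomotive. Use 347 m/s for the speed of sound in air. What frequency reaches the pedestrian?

293 Hz

3 km/h = 0.8333 m/s.
The pedestrian is ahead, so the locomotive is moving toward it while the pedestrian is moving away from the locomotive.
Both move, so f' = f · (v − v_o)/(v − v_s).
f' = 252 × (347 − 0.8333)/(347 − 49) = 252 × 346.17/298 ≈ 293 Hz.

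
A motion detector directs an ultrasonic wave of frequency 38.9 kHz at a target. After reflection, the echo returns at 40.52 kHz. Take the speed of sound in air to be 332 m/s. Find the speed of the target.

6.8 m/s

Double Doppler shift off a moving reflector: f₂ = f₀ · (v + u)/(v − u) (u > 0 toward emitter).
Rearranging, u = v · (f₂ − f₀)/(f₂ + f₀) = 332 × 1.62/79.42 ≈ 6.8 m/s.
So the target is moving at 6.8 m/s toward the emitter.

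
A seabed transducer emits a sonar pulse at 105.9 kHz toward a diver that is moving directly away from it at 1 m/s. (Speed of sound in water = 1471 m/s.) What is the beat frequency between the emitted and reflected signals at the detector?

The diver first receives the wave as a moving observer: f₁ = f₀ · (v − u)/v = 105.9 × (1471 − 1)/1471 ≈ 105.8280 kHz.
The reflection then acts as a moving source: f₂ = f₁ · v/(v + u) ≈ 105.7561 kHz.
Beat frequency (with f₀ = 105900 Hz): |f₂ − f₀| = 2u·f₀/(v + u) = 2 × 1 × 105900/1472 ≈ 144 Hz.

144 Hz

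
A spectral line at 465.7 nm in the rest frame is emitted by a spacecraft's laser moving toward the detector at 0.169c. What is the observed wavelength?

392.6 nm

Relativistic Doppler for wavelength: λ' = λ₀ · √((1 − β)/(1 + β)).
λ' = 465.7 × √(0.8310/1.1690) = 465.7 × 0.84313 ≈ 392.6 nm.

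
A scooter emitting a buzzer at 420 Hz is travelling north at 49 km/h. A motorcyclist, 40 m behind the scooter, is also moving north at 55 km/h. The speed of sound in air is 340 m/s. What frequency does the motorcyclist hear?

49 km/h = 13.61 m/s; 55 km/h = 15.28 m/s.
The motorcyclist is behind, so the scooter is moving away from it while the motorcyclist is moving toward the scooter.
General Doppler shift: f' = f · (v + v_o)/(v + v_s).
f' = 420 × (340 + 15.28)/(340 + 13.61) = 420 × 355.28/353.61 ≈ 422 Hz.

422 Hz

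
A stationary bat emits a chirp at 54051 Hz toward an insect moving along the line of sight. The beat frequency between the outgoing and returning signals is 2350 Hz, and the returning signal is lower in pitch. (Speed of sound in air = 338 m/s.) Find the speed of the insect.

Double Doppler shift off a moving reflector: f₂ = f₀ · (v + u)/(v − u) (u > 0 toward emitter).
Returning signal is lower, so f₂ = f₀ − Δf = 54051 − 2350 = 51701 Hz.
Rearranging, u = v · (f₂ − f₀)/(f₂ + f₀) = 338 × -2350/105752 ≈ -7.5 m/s.
So the insect is moving at 7.5 m/s away from the emitter.

7.5 m/s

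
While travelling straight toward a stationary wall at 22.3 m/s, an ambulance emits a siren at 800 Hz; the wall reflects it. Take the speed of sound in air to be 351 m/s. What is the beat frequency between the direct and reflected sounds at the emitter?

109 Hz

The wall receives the sound from a moving source: f₁ = f₀ · v/(v − v_e) = 800 × 351/328.7 ≈ 854.3 Hz.
On the return leg the ambulance is a moving observer: f₂ = f₁ · (v + v_e)/v = 854.3 × 373.3/351 ≈ 908.5 Hz.
Equivalently f₂ = f₀ · (v + v_e)/(v − v_e).
Beat against the emitted tone: |f₂ − f₀| = 2v_e·f₀/(v − v_e) = 2 × 22.3 × 800/328.7 ≈ 109 Hz.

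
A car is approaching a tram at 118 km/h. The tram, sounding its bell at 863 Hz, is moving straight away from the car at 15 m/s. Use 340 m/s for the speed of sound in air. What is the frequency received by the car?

118 km/h = 32.78 m/s.
General Doppler shift: f' = f · (v + v_o)/(v + v_s).
f' = 863 × (340 + 32.78)/(340 + 15) = 863 × 372.78/355 ≈ 906 Hz.

906 Hz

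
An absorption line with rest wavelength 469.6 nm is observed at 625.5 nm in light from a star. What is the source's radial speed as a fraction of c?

λ'/λ₀ = 1.3320 > 1 (redshift), so the source is receding.
λ'/λ₀ = √((1 + β)/(1 − β)) for a receding source ⇒ β = (r² − 1)/(r² + 1) with r = λ'/λ₀.
β = (1.7742 − 1)/(1.7742 + 1) ≈ 0.279.

0.279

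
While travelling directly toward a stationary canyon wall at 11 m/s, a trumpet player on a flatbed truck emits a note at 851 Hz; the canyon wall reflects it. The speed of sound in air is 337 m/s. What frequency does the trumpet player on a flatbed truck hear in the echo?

The canyon wall receives the sound from a moving source: f₁ = f₀ · v/(v − v_e) = 851 × 337/326 ≈ 880 Hz.
On the return leg the trumpet player on a flatbed truck is a moving observer: f₂ = f₁ · (v + v_e)/v = 880 × 348/337 ≈ 908 Hz.
Equivalently f₂ = f₀ · (v + v_e)/(v − v_e).

908 Hz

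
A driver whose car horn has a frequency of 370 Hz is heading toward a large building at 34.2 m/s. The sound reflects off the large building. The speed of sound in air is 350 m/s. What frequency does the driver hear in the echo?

The large building receives the sound from a moving source: f₁ = f₀ · v/(v − v_e) = 370 × 350/315.8 ≈ 410 Hz.
On the return leg the driver is a moving observer: f₂ = f₁ · (v + v_e)/v = 410 × 384.2/350 ≈ 450 Hz.
Equivalently f₂ = f₀ · (v + v_e)/(v − v_e).

450 Hz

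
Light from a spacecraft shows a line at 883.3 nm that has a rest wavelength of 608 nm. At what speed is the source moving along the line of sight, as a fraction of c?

λ'/λ₀ = 1.4528 > 1 (redshift), so the source is receding.
λ'/λ₀ = √((1 + β)/(1 − β)) for a receding source ⇒ β = (r² − 1)/(r² + 1) with r = λ'/λ₀.
β = (2.1106 − 1)/(2.1106 + 1) ≈ 0.357.

0.357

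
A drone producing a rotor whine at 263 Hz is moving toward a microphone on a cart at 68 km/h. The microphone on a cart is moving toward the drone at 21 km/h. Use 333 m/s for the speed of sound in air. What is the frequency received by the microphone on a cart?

284 Hz

68 km/h = 18.89 m/s; 21 km/h = 5.833 m/s.
General Doppler shift: f' = f · (v + v_o)/(v − v_s).
f' = 263 × (333 + 5.833)/(333 − 18.89) = 263 × 338.83/314.11 ≈ 284 Hz.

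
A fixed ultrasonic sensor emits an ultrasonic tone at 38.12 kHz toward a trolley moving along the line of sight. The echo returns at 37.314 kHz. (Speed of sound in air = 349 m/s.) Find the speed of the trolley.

3.7 m/s

Double Doppler shift off a moving reflector: f₂ = f₀ · (v + u)/(v − u) (u > 0 toward emitter).
Rearranging, u = v · (f₂ − f₀)/(f₂ + f₀) = 349 × -0.806/75.434 ≈ -3.7 m/s.
So the trolley is moving at 3.7 m/s away from the emitter.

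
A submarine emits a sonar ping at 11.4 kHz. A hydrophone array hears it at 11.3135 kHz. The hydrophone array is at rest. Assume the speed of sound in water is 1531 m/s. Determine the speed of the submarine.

11.7 m/s

f' < f, so the submarine is receding.
f' = f · v/(v + v_s) ⇒ v_s = v · |1 − f/f'|.
v_s = 1531 × |1 − 11.4/11.3135| = 1531 × 0.007646 ≈ 11.7 m/s.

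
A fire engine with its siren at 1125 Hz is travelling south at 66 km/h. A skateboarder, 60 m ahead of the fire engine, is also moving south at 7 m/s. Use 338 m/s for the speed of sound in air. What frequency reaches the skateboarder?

1165 Hz

66 km/h = 18.33 m/s.
The skateboarder is ahead, so the fire engine is moving toward it while the skateboarder is moving away from the fire engine.
Both move, so f' = f · (v − v_o)/(v − v_s).
f' = 1125 × (338 − 7)/(338 − 18.33) = 1125 × 331/319.67 ≈ 1165 Hz.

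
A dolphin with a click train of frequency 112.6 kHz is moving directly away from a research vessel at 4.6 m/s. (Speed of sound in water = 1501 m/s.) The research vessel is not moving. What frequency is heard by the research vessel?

With the source moving away from a stationary observer, f' = f · v/(v + v_s).
f' = 112.6 × 1501/(1501 + 4.6) = 112.6 × 1501/1506 ≈ 112.3 kHz.

112.3 kHz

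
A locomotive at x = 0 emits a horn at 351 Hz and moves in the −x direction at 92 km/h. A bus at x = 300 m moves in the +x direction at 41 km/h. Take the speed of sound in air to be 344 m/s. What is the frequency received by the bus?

316 Hz

92 km/h = 25.56 m/s; 41 km/h = 11.39 m/s.
The observer lies on the +x side, so the source is heading away from the observer and the observer is heading away from the source.
General Doppler shift: f' = f · (v − v_o)/(v + v_s).
f' = 351 × (344 − 11.39)/(344 + 25.56) = 351 × 332.61/369.56 ≈ 316 Hz.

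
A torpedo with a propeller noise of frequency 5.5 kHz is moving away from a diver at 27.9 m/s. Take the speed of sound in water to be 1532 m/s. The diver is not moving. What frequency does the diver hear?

5.40 kHz

Moving source, stationary observer: f' = f · v/(v + v_s) since the source is receding.
f' = 5.5 × 1532/(1532 + 27.9) = 5.5 × 1532/1560 ≈ 5.40 kHz.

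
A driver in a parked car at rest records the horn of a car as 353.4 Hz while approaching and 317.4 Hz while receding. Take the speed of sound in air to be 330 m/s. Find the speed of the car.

17.7 m/s

f₁/f₂ = (v + v_s)/(v − v_s), so v_s = v · (f₁ − f₂)/(f₁ + f₂).
v_s = 330 × (353.4 − 317.4)/(353.4 + 317.4) = 330 × 36.0/670.8 ≈ 17.7 m/s.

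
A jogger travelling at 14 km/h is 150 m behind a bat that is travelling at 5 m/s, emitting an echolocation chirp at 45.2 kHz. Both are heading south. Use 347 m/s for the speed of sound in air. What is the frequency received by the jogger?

45.1 kHz

14 km/h = 3.889 m/s.
The jogger is behind, so the bat is moving away from it while the jogger is moving toward the bat.
General Doppler shift: f' = f · (v + v_o)/(v + v_s).
f' = 45.2 × (347 + 3.889)/(347 + 5) = 45.2 × 350.89/352 ≈ 45.1 kHz.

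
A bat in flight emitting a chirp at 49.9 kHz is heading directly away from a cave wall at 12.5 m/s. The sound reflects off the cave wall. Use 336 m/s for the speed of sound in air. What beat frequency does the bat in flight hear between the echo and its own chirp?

3580 Hz

The cave wall receives the sound from a moving source: f₁ = f₀ · v/(v + v_e) = 49.9 × 336/348.5 ≈ 48.11 kHz.
On the return leg the bat in flight is a moving observer: f₂ = f₁ · (v − v_e)/v = 48.11 × 323.5/336 ≈ 46.32 kHz.
Equivalently f₂ = f₀ · (v − v_e)/(v + v_e).
Beat against the emitted tone (with f₀ = 49900 Hz): |f₂ − f₀| = 2v_e·f₀/(v + v_e) = 2 × 12.5 × 49900/348.5 ≈ 3580 Hz.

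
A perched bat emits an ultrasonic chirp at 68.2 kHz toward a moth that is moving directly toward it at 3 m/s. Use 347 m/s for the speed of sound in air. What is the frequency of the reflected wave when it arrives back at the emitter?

The moth first receives the wave as a moving observer: f₁ = f₀ · (v + u)/v = 68.2 × (347 + 3)/347 ≈ 68.8 kHz.
The reflection then acts as a moving source: f₂ = f₁ · v/(v − u) ≈ 69.4 kHz.
Equivalently f₂ = f₀ · (v + u)/(v − u).

69.4 kHz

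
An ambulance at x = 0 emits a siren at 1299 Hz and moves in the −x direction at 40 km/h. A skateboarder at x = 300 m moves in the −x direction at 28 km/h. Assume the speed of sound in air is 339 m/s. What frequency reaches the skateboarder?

40 km/h = 11.11 m/s; 28 km/h = 7.778 m/s.
The observer lies on the +x side, so the source is heading away from the observer and the observer is heading toward the source.
With source receding and observer approaching, f' = f · (v + v_o)/(v + v_s).
f' = 1299 × (339 + 7.778)/(339 + 11.11) = 1299 × 346.78/350.11 ≈ 1287 Hz.

1287 Hz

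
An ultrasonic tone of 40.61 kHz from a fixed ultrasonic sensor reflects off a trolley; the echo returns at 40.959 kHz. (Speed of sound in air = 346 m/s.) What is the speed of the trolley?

Double Doppler shift off a moving reflector: f₂ = f₀ · (v + u)/(v − u) (u > 0 toward emitter).
Rearranging, u = v · (f₂ − f₀)/(f₂ + f₀) = 346 × 0.349/81.569 ≈ 1.48 m/s.
So the trolley is moving at 1.48 m/s toward the emitter.

1.48 m/s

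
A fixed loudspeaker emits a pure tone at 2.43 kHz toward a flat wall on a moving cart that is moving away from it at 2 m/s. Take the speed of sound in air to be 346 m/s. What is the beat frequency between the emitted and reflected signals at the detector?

At the flat wall on a moving cart (a moving observer), f₁ = f₀ · (v − u)/v = 2.43 × 344/346 ≈ 2.4160 kHz.
On reflection it acts as a source moving away from the stationary detector: f₂ = f₁ · v/(v + u) = 2.4160 × 346/348 ≈ 2.4021 kHz.
Equivalently f₂ = f₀ · (v − u)/(v + u).
Beat frequency (with f₀ = 2430 Hz): |f₂ − f₀| = 2u·f₀/(v + u) = 2 × 2 × 2430/348 ≈ 27.9 Hz.

27.9 Hz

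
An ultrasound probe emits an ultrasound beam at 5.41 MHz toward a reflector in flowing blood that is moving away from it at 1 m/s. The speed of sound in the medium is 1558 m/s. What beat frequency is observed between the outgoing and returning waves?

6940 Hz

At the reflector in flowing blood (a moving observer), f₁ = f₀ · (v − u)/v = 5.41 × 1557/1558 ≈ 5.40653 MHz.
On reflection it acts as a source moving away from the stationary detector: f₂ = f₁ · v/(v + u) = 5.40653 × 1558/1559 ≈ 5.40306 MHz.
Equivalently f₂ = f₀ · (v − u)/(v + u).
Beat frequency (with f₀ = 5410000 Hz): |f₂ − f₀| = 2u·f₀/(v + u) = 2 × 1 × 5410000/1559 ≈ 6940 Hz.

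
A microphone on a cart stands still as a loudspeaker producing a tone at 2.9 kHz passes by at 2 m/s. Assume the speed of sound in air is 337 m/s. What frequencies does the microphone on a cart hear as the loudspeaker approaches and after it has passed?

2.92 kHz approaching; 2.88 kHz receding

Approaching: f₁ = f · v/(v − v_s) = 2.9 × 337/335 ≈ 2.92 kHz.
Receding: f₂ = f · v/(v + v_s) = 2.9 × 337/339 ≈ 2.88 kHz.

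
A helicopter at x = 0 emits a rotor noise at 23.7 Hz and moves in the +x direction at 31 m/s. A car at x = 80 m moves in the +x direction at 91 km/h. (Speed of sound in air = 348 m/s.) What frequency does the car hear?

91 km/h = 25.28 m/s.
The observer lies on the +x side, so the source is heading toward the observer and the observer is heading away from the source.
With source approaching and observer receding, f' = f · (v − v_o)/(v − v_s).
f' = 23.7 × (348 − 25.28)/(348 − 31) = 23.7 × 322.72/317 ≈ 24.1 Hz.

24.1 Hz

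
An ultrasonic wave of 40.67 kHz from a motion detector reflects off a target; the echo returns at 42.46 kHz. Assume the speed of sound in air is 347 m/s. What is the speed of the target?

Double Doppler shift off a moving reflector: f₂ = f₀ · (v + u)/(v − u) (u > 0 toward emitter).
Rearranging, u = v · (f₂ − f₀)/(f₂ + f₀) = 347 × 1.79/83.13 ≈ 7.5 m/s.
So the target is moving at 7.5 m/s toward the emitter.

7.5 m/s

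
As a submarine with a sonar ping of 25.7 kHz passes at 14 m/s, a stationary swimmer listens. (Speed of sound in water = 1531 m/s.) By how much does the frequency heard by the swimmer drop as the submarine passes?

Approaching: f₁ = f · v/(v − v_s) = 25.7 × 1531/1517 ≈ 25.937 kHz.
Receding: f₂ = f · v/(v + v_s) = 25.7 × 1531/1545 ≈ 25.467 kHz.
Drop: f₁ − f₂ = 2f·v·v_s/(v² − v_s²) = 2 × 25.7 × 1531 × 14/(1531² − 14²) ≈ 0.470 kHz.

0.470 kHz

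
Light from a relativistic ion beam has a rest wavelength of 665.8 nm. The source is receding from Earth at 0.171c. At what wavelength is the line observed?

Relativistic Doppler for wavelength: λ' = λ₀ · √((1 + β)/(1 − β)).
λ' = 665.8 × √(1.1710/0.8290) = 665.8 × 1.18851 ≈ 791.3 nm.

791.3 nm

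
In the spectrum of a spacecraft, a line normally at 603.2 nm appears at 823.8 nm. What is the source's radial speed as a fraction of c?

λ'/λ₀ = 1.3657 > 1 (redshift), so the source is receding.
λ'/λ₀ = √((1 + β)/(1 − β)) for a receding source ⇒ β = (r² − 1)/(r² + 1) with r = λ'/λ₀.
β = (1.8652 − 1)/(1.8652 + 1) ≈ 0.302.

0.302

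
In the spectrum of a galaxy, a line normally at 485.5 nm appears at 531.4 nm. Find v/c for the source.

0.090

λ'/λ₀ = 1.0945 > 1 (redshift), so the source is receding.
λ'/λ₀ = √((1 + β)/(1 − β)) for a receding source ⇒ β = (r² − 1)/(r² + 1) with r = λ'/λ₀.
β = (1.1980 − 1)/(1.1980 + 1) ≈ 0.090.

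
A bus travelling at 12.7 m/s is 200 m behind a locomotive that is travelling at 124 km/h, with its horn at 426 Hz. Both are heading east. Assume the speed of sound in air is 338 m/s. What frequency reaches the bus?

401 Hz

124 km/h = 34.44 m/s.
The bus is behind, so the locomotive is moving away from it while the bus is moving toward the locomotive.
Both move, so f' = f · (v + v_o)/(v + v_s).
f' = 426 × (338 + 12.7)/(338 + 34.44) = 426 × 350.7/372.44 ≈ 401 Hz.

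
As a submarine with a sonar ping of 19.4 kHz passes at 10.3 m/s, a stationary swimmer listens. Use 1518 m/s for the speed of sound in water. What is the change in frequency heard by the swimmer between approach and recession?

Approaching: f₁ = f · v/(v − v_s) = 19.4 × 1518/1507.7 ≈ 19.533 kHz.
Receding: f₂ = f · v/(v + v_s) = 19.4 × 1518/1528.3 ≈ 19.269 kHz.
Drop: f₁ − f₂ = 2f·v·v_s/(v² − v_s²) = 2 × 19.4 × 1518 × 10.3/(1518² − 10.3²) ≈ 0.263 kHz.

0.263 kHz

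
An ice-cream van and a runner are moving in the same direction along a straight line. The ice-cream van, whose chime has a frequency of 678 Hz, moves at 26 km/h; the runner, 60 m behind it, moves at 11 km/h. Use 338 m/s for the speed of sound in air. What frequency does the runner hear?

26 km/h = 7.222 m/s; 11 km/h = 3.056 m/s.
The runner is behind, so the ice-cream van is moving away from it while the runner is moving toward the ice-cream van.
With source receding and observer approaching, f' = f · (v + v_o)/(v + v_s).
f' = 678 × (338 + 3.056)/(338 + 7.222) = 678 × 341.06/345.22 ≈ 670 Hz.

670 Hz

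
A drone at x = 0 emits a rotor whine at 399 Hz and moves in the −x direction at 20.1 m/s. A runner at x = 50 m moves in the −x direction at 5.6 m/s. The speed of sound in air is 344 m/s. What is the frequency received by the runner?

The observer lies on the +x side, so the source is heading away from the observer and the observer is heading toward the source.
Both move, so f' = f · (v + v_o)/(v + v_s).
f' = 399 × (344 + 5.6)/(344 + 20.1) = 399 × 349.6/364.1 ≈ 383 Hz.

383 Hz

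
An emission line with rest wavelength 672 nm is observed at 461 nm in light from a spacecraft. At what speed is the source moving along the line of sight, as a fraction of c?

λ'/λ₀ = 0.6860 < 1 (blueshift), so the source is approaching.
λ'/λ₀ = √((1 − β)/(1 + β)) for an approaching source ⇒ β = (1 − r²)/(1 + r²) with r = λ'/λ₀.
β = (1 − 0.4706)/(1 + 0.4706) ≈ 0.360.

0.360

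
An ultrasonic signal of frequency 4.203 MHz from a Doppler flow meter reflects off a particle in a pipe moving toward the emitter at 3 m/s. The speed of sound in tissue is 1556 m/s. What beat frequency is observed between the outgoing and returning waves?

At the particle in a pipe (a moving observer), f₁ = f₀ · (v + u)/v = 4.203 × 1559/1556 ≈ 4.21110 MHz.
On reflection it acts as a source moving toward the stationary detector: f₂ = f₁ · v/(v − u) = 4.21110 × 1556/1553 ≈ 4.21924 MHz.
Beat frequency (with f₀ = 4203000 Hz): |f₂ − f₀| = 2u·f₀/(v − u) = 2 × 3 × 4203000/1553 ≈ 16238 Hz.

16238 Hz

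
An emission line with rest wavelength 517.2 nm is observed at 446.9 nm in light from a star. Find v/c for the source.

λ'/λ₀ = 0.8641 < 1 (blueshift), so the source is approaching.
λ'/λ₀ = √((1 − β)/(1 + β)) for an approaching source ⇒ β = (1 − r²)/(1 + r²) with r = λ'/λ₀.
β = (1 − 0.7466)/(1 + 0.7466) ≈ 0.145.

0.145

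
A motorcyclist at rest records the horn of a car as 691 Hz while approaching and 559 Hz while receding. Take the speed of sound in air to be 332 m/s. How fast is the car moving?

35 m/s

f₁/f₂ = (v + v_s)/(v − v_s), so v_s = v · (f₁ − f₂)/(f₁ + f₂).
v_s = 332 × (691 − 559)/(691 + 559) = 332 × 132/1250 ≈ 35 m/s.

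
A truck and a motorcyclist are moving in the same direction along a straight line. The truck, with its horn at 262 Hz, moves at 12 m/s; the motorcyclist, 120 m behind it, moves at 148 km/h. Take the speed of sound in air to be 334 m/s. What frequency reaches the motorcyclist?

284 Hz

148 km/h = 41.11 m/s.
The motorcyclist is behind, so the truck is moving away from it while the motorcyclist is moving toward the truck.
General Doppler shift: f' = f · (v + v_o)/(v + v_s).
f' = 262 × (334 + 41.11)/(334 + 12) = 262 × 375.11/346 ≈ 284 Hz.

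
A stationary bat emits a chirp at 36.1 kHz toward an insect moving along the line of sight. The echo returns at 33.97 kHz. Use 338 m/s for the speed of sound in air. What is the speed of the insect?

Double Doppler shift off a moving reflector: f₂ = f₀ · (v + u)/(v − u) (u > 0 toward emitter).
Rearranging, u = v · (f₂ − f₀)/(f₂ + f₀) = 338 × -2.13/70.07 ≈ -10.3 m/s.
So the insect is moving at 10.3 m/s away from the emitter.

10.3 m/s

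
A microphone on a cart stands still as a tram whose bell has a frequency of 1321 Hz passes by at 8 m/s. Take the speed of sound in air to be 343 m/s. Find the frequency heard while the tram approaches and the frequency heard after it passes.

1353 Hz approaching; 1291 Hz receding

Approaching: f₁ = f · v/(v − v_s) = 1321 × 343/335 ≈ 1353 Hz.
Receding: f₂ = f · v/(v + v_s) = 1321 × 343/351 ≈ 1291 Hz.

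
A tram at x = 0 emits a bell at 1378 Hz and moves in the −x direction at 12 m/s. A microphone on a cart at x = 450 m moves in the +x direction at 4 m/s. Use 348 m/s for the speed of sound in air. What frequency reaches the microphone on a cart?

1317 Hz

The observer lies on the +x side, so the source is heading away from the observer and the observer is heading away from the source.
With source receding and observer receding, f' = f · (v − v_o)/(v + v_s).
f' = 1378 × (348 − 4)/(348 + 12) = 1378 × 344/360 ≈ 1317 Hz.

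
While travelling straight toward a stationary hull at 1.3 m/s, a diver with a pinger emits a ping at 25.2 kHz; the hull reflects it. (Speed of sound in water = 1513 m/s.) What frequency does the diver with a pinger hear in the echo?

25.2 kHz

The hull receives the sound from a moving source: f₁ = f₀ · v/(v − v_e) = 25.2 × 1513/1511.7 ≈ 25.2 kHz.
On the return leg the diver with a pinger is a moving observer: f₂ = f₁ · (v + v_e)/v = 25.2 × 1514.3/1513 ≈ 25.2 kHz.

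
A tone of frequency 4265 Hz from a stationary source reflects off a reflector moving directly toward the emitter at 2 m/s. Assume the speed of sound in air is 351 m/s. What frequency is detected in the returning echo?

At the reflector (a moving observer), f₁ = f₀ · (v + u)/v = 4265 × 353/351 ≈ 4289 Hz.
On reflection it acts as a source moving toward the stationary detector: f₂ = f₁ · v/(v − u) = 4289 × 351/349 ≈ 4314 Hz.
Equivalently f₂ = f₀ · (v + u)/(v − u).

4314 Hz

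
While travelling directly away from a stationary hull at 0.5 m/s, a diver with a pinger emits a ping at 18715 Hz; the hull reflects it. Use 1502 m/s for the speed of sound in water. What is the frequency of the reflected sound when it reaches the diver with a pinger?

The hull receives the sound from a moving source: f₁ = f₀ · v/(v + v_e) = 18715 × 1502/1502.5 ≈ 18709 Hz.
On the return leg the diver with a pinger is a moving observer: f₂ = f₁ · (v − v_e)/v = 18709 × 1501.5/1502 ≈ 18703 Hz.
Equivalently f₂ = f₀ · (v − v_e)/(v + v_e).

18703 Hz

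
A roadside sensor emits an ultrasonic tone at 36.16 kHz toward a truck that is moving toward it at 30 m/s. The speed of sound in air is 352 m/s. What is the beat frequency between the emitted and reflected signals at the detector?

6738 Hz

At the truck (a moving observer), f₁ = f₀ · (v + u)/v = 36.16 × 382/352 ≈ 39.24 kHz.
On reflection it acts as a source moving toward the stationary detector: f₂ = f₁ · v/(v − u) = 39.24 × 352/322 ≈ 42.90 kHz.
Equivalently f₂ = f₀ · (v + u)/(v − u).
Beat frequency (with f₀ = 36160 Hz): |f₂ − f₀| = 2u·f₀/(v − u) = 2 × 30 × 36160/322 ≈ 6738 Hz.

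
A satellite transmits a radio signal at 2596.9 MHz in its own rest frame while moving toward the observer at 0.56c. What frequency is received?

Relativistic Doppler for frequency: f' = f₀ · √((1 + β)/(1 − β)).
f' = 2596.9 × √(1.5600/0.4400) = 2596.9 × 1.88294 ≈ 4889.8 MHz.

4889.8 MHz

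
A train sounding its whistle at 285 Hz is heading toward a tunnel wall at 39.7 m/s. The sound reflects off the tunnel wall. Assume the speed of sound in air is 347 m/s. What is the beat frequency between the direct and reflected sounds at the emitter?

74 Hz

The tunnel wall receives the sound from a moving source: f₁ = f₀ · v/(v − v_e) = 285 × 347/307.3 ≈ 321.8 Hz.
On the return leg the train is a moving observer: f₂ = f₁ · (v + v_e)/v = 321.8 × 386.7/347 ≈ 358.6 Hz.
Equivalently f₂ = f₀ · (v + v_e)/(v − v_e).
Beat against the emitted tone: |f₂ − f₀| = 2v_e·f₀/(v − v_e) = 2 × 39.7 × 285/307.3 ≈ 74 Hz.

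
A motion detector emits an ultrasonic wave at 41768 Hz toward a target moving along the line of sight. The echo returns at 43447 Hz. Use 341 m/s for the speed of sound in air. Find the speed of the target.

6.7 m/s

Double Doppler shift off a moving reflector: f₂ = f₀ · (v + u)/(v − u) (u > 0 toward emitter).
Rearranging, u = v · (f₂ − f₀)/(f₂ + f₀) = 341 × 1679/85215 ≈ 6.7 m/s.
So the target is moving at 6.7 m/s toward the emitter.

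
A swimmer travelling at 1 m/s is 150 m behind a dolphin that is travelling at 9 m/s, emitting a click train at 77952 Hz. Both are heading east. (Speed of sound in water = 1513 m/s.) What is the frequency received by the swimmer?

The swimmer is behind, so the dolphin is moving away from it while the swimmer is moving toward the dolphin.
With source receding and observer approaching, f' = f · (v + v_o)/(v + v_s).
f' = 77952 × (1513 + 1)/(1513 + 9) = 77952 × 1514/1522 ≈ 77542 Hz.

77542 Hz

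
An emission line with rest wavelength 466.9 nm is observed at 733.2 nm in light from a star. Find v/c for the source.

0.423c

λ'/λ₀ = 1.5704 > 1 (redshift), so the source is receding.
λ'/λ₀ = √((1 + β)/(1 − β)) for a receding source ⇒ β = (r² − 1)/(r² + 1) with r = λ'/λ₀.
β = (2.4660 − 1)/(2.4660 + 1) ≈ 0.423.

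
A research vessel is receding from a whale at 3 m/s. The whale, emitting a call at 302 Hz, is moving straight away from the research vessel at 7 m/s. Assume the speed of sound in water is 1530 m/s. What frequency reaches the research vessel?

With source receding and observer receding, f' = f · (v − v_o)/(v + v_s).
f' = 302 × (1530 − 3)/(1530 + 7) = 302 × 1527/1537 ≈ 300 Hz.

300 Hz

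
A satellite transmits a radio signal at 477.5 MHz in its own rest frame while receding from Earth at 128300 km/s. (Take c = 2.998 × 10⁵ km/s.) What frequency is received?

302.2 MHz

β = v/c = 128300/299800 = 0.4280.
Relativistic Doppler for frequency: f' = f₀ · √((1 − β)/(1 + β)).
f' = 477.5 × √(0.5720/1.4280) = 477.5 × 0.63294 ≈ 302.2 MHz.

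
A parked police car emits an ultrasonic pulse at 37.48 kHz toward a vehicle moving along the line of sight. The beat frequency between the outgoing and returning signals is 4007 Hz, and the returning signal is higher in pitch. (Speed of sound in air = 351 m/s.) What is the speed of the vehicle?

17.8 m/s

Double Doppler shift off a moving reflector: f₂ = f₀ · (v + u)/(v − u) (u > 0 toward emitter).
Returning signal is higher, so f₂ = f₀ + Δf = 37480 + 4007 = 41487 Hz.
Rearranging, u = v · (f₂ − f₀)/(f₂ + f₀) = 351 × 4007/78967 ≈ 17.8 m/s.
So the vehicle is moving at 17.8 m/s toward the emitter.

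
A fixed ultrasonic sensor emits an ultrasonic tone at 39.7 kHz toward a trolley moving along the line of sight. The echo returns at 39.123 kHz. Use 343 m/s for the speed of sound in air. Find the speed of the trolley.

2.51 m/s

Double Doppler shift off a moving reflector: f₂ = f₀ · (v + u)/(v − u) (u > 0 toward emitter).
Rearranging, u = v · (f₂ − f₀)/(f₂ + f₀) = 343 × -0.577/78.823 ≈ -2.51 m/s.
So the trolley is moving at 2.51 m/s away from the emitter.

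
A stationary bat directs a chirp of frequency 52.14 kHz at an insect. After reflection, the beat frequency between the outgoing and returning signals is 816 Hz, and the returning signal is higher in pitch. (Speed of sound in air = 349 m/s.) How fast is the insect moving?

Double Doppler shift off a moving reflector: f₂ = f₀ · (v + u)/(v − u) (u > 0 toward emitter).
Returning signal is higher, so f₂ = f₀ + Δf = 52140 + 816 = 52956 Hz.
Rearranging, u = v · (f₂ − f₀)/(f₂ + f₀) = 349 × 816/105096 ≈ 2.71 m/s.
So the insect is moving at 2.71 m/s toward the emitter.

2.71 m/s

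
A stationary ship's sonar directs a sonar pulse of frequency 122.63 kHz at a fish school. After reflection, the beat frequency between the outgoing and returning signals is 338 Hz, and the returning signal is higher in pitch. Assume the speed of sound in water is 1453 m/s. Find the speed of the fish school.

Double Doppler shift off a moving reflector: f₂ = f₀ · (v + u)/(v − u) (u > 0 toward emitter).
Returning signal is higher, so f₂ = f₀ + Δf = 122630 + 338 = 122968 Hz.
Rearranging, u = v · (f₂ − f₀)/(f₂ + f₀) = 1453 × 338/245598 ≈ 2.00 m/s.
So the fish school is moving at 2.00 m/s toward the emitter.

2.00 m/s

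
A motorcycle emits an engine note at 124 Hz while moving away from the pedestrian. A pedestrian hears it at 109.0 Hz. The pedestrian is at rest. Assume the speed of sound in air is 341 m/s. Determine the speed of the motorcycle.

f' = f · v/(v + v_s) ⇒ v_s = v · |1 − f/f'|.
v_s = 341 × |1 − 124/109.0| = 341 × 0.1376 ≈ 47 m/s.

47 m/s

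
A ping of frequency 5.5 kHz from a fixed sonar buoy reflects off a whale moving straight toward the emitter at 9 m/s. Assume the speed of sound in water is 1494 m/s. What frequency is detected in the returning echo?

5.57 kHz

The whale first receives the wave as a moving observer: f₁ = f₀ · (v + u)/v = 5.5 × (1494 + 9)/1494 ≈ 5.53 kHz.
The reflection then acts as a moving source: f₂ = f₁ · v/(v − u) ≈ 5.57 kHz.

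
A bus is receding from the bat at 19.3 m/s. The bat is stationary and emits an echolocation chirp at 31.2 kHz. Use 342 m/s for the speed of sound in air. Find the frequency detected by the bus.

29.4 kHz

Only the observer moves, away from the source, so f' = f · (v − v_o)/v.
f' = 31.2 × (342 − 19.3)/342 = 31.2 × 322.7/342 ≈ 29.4 kHz.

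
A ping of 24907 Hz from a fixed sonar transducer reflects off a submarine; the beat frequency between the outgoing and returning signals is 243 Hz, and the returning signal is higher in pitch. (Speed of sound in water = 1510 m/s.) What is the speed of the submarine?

7.3 m/s

Double Doppler shift off a moving reflector: f₂ = f₀ · (v + u)/(v − u) (u > 0 toward emitter).
Returning signal is higher, so f₂ = f₀ + Δf = 24907 + 243 = 25150 Hz.
Rearranging, u = v · (f₂ − f₀)/(f₂ + f₀) = 1510 × 243/50057 ≈ 7.3 m/s.
So the submarine is moving at 7.3 m/s toward the emitter.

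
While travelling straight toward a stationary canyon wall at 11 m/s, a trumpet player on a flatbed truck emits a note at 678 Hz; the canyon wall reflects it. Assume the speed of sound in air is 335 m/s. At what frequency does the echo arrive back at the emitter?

The canyon wall receives the sound from a moving source: f₁ = f₀ · v/(v − v_e) = 678 × 335/324 ≈ 701 Hz.
On the return leg the trumpet player on a flatbed truck is a moving observer: f₂ = f₁ · (v + v_e)/v = 701 × 346/335 ≈ 724 Hz.
Equivalently f₂ = f₀ · (v + v_e)/(v − v_e).

724 Hz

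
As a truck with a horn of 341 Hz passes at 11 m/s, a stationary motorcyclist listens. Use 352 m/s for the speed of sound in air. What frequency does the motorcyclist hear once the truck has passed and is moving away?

331 Hz

Receding: f₂ = f · v/(v + v_s) = 341 × 352/363 ≈ 331 Hz.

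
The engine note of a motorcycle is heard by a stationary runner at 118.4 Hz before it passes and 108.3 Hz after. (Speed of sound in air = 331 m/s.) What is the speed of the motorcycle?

f₁/f₂ = (v + v_s)/(v − v_s), so v_s = v · (f₁ − f₂)/(f₁ + f₂).
v_s = 331 × (118.4 − 108.3)/(118.4 + 108.3) = 331 × 10.1/226.7 ≈ 14.7 m/s.

14.7 m/s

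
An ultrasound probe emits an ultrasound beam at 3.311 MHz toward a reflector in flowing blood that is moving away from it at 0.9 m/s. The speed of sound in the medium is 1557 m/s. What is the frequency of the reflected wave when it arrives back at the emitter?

At the reflector in flowing blood (a moving observer), f₁ = f₀ · (v − u)/v = 3.311 × 1556.1/1557 ≈ 3.309 MHz.
The reflection then acts as a moving source: f₂ = f₁ · v/(v + u) ≈ 3.307 MHz.
Equivalently f₂ = f₀ · (v − u)/(v + u).

3.307 MHz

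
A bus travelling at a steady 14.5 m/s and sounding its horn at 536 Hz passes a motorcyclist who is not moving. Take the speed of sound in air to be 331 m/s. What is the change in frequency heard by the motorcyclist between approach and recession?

Approaching: f₁ = f · v/(v − v_s) = 536 × 331/316.5 ≈ 560.6 Hz.
Receding: f₂ = f · v/(v + v_s) = 536 × 331/345.5 ≈ 513.5 Hz.
Drop: f₁ − f₂ = 2f·v·v_s/(v² − v_s²) = 2 × 536 × 331 × 14.5/(331² − 14.5²) ≈ 47.1 Hz.

47.1 Hz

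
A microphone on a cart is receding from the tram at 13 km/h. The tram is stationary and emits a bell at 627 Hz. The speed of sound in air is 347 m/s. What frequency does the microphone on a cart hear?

620 Hz

13 km/h = 3.611 m/s.
Only the observer moves, away from the source, so f' = f · (v − v_o)/v.
f' = 627 × (347 − 3.611)/347 = 627 × 343.39/347 ≈ 620 Hz.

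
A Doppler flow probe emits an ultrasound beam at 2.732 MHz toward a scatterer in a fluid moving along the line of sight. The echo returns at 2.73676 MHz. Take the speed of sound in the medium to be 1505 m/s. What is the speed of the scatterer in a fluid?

1.31 m/s

Double Doppler shift off a moving reflector: f₂ = f₀ · (v + u)/(v − u) (u > 0 toward emitter).
Rearranging, u = v · (f₂ − f₀)/(f₂ + f₀) = 1505 × 0.00476/5.46876 ≈ 1.31 m/s.
So the scatterer in a fluid is moving at 1.31 m/s toward the emitter.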